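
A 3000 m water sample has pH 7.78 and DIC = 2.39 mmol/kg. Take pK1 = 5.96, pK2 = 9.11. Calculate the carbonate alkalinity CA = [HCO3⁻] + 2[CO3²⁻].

CA = [HCO3⁻] + 2[CO3²⁻] = (α₁ + 2α₂)·DIC
At pH 7.78: [H⁺]/K1 = 10^-1.82 = 0.015136, K2/[H⁺] = 10^-1.33 = 0.046774
α₁ = 1/(1 + 0.015136 + 0.046774) = 1/1.0619 = 0.9417; α₂ = α₁·K2/[H⁺] = 0.04405
α₁ + 2α₂ = 1.0298
CA = 1.0298 × 2.39 = 2.46 mmol/kg

CA = 2.46 mmol/kg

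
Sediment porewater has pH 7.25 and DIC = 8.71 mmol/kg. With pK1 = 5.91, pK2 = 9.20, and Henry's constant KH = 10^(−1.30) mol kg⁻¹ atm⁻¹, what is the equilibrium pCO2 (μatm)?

pCO2 = 7520 μatm

α₀ = 1 / (1 + K1/[H⁺] + K1K2/[H⁺]²) = 1 / (1 + 10^+1.34 + 10^-0.61)
   = 1 / (1 + 21.878 + 0.24547) = 1/23.123 = 0.04325
[CO2*] = α₀ × DIC = 0.04325 × 8.71 = 0.3767 mmol/kg
pCO2 = [CO2*]/KH = 3.767×10^-4 / 5.012×10^-2 = 7520 μatm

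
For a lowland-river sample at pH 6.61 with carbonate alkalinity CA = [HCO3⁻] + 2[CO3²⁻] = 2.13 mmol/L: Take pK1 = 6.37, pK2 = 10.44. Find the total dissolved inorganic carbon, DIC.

DIC = 3.36 mmol/L

CA = [HCO3⁻] + 2[CO3²⁻] = (α₁ + 2α₂)·DIC
At pH 6.61: [H⁺]/K1 = 10^-0.24 = 0.57544, K2/[H⁺] = 10^-3.83 = 0.00014791
α₁ = 1/(1 + 0.57544 + 0.00014791) = 1/1.5756 = 0.6347; α₂ = α₁·K2/[H⁺] = 9.388×10^-5
α₁ + 2α₂ = 0.6349
DIC = CA / (α₁ + 2α₂) = 2.13 / 0.6349 = 3.36 mmol/L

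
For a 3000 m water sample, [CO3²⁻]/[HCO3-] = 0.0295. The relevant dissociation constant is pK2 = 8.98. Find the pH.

pH = 7.45

From K2 = [H⁺][CO3²⁻]/[HCO3-]:  pH = pK2 + log₁₀([CO3²⁻]/[HCO3-])
log₁₀(0.0295) = -1.530
pH = 8.98 + (-1.530) = 7.45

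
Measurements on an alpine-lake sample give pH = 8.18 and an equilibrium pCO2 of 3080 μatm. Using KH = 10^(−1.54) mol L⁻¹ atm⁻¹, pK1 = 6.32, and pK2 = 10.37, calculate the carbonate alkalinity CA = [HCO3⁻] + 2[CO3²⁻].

[CO2*] = KH · pCO2 = 10^(−1.54) × 3080×10^-6 = 8.883×10^-5 mol/L
α₀ = 1/(1 + K1/[H⁺] + K1K2/[H⁺]²) = 1/(1 + 10^+1.86 + 10^-0.33) = 0.01353
DIC = [CO2*]/α₀ = 8.883×10^-5 / 0.01353 = 6.565 mmol/L
CA = (α₁ + 2α₂)·DIC = (0.9801 + 2×0.006328) × 6.565 = 6.52 mmol/L

CA = 6.52 mmol/L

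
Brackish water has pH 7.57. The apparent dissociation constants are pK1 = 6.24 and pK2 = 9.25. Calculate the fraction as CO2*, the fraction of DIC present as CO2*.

α₀ = 1 / (1 + K1/[H⁺] + K1K2/[H⁺]²) = 1 / (1 + 10^+1.33 + 10^-0.35)
   = 1 / (1 + 21.380 + 0.44668) = 1/22.826 = 0.04381

α₀ = 0.0438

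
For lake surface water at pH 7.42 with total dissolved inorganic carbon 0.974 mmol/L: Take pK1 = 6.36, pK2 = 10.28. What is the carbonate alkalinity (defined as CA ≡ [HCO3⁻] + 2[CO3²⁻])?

CA = 0.897 mmol/L

CA = [HCO3⁻] + 2[CO3²⁻] = (α₁ + 2α₂)·DIC
At pH 7.42: [H⁺]/K1 = 10^-1.06 = 0.087096, K2/[H⁺] = 10^-2.86 = 0.0013804
α₁ = 1/(1 + 0.087096 + 0.0013804) = 1/1.0885 = 0.9187; α₂ = α₁·K2/[H⁺] = 0.001268
α₁ + 2α₂ = 0.9213
CA = 0.9213 × 0.974 = 0.897 mmol/L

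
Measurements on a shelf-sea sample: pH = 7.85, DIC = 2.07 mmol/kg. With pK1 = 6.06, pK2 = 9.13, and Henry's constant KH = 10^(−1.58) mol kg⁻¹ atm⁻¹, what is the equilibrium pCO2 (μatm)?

pCO2 = 1190 μatm

α₀ = 1 / (1 + K1/[H⁺] + K1K2/[H⁺]²) = 1 / (1 + 10^+1.79 + 10^+0.51)
   = 1 / (1 + 61.660 + 3.2359) = 1/65.895 = 0.01518
[CO2*] = α₀ × DIC = 0.01518 × 2.07 = 0.03141 mmol/kg
pCO2 = [CO2*]/KH = 3.141×10^-5 / 2.630×10^-2 = 1190 μatm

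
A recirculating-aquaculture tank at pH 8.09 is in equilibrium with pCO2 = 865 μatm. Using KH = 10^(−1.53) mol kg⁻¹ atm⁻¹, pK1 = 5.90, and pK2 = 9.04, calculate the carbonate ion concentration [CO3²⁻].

[CO2*] = KH · pCO2 = 10^(−1.53) × 865×10^-6 = 2.553×10^-5 mol/kg
α₀ = 1/(1 + K1/[H⁺] + K1K2/[H⁺]²) = 1/(1 + 10^+2.19 + 10^+1.24) = 0.005772
DIC = [CO2*]/α₀ = 2.553×10^-5 / 0.005772 = 4.423 mmol/kg
[CO3²⁻] = α₂·DIC; α₂ = 0.1003, so [CO3²⁻] = 0.1003 × 4.423 = 0.444 mmol/kg

[CO3²⁻] = 0.444 mmol/kg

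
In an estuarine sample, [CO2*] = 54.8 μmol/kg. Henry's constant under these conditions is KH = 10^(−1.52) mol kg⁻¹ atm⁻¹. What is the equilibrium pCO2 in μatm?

pCO2 = 1810 μatm

KH = 10^(−1.52) = 3.020×10^-2 mol kg⁻¹ atm⁻¹
pCO2 = [CO2*]/KH = 54.8×10^-6 / 3.020×10^-2 = 1.81×10^-3 atm = 1810 μatm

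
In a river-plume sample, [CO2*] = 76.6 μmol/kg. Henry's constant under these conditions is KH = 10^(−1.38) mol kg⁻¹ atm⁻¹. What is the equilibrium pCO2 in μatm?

pCO2 = 1840 μatm

KH = 10^(−1.38) = 4.169×10^-2 mol kg⁻¹ atm⁻¹
pCO2 = [CO2*]/KH = 76.6×10^-6 / 4.169×10^-2 = 1.84×10^-3 atm = 1840 μatm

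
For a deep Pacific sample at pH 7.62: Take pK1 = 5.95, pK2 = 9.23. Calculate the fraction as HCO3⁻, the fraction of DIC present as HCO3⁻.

α₁ = 0.956

α₁ = 1 / (1 + [H⁺]/K1 + K2/[H⁺]) = 1 / (1 + 10^-1.67 + 10^-1.61)
   = 1 / (1 + 0.021380 + 0.024547) = 1/1.0459 = 0.9561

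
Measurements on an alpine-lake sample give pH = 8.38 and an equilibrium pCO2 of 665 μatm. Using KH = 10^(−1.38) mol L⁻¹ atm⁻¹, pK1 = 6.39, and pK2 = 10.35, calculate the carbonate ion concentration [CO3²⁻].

[CO2*] = KH · pCO2 = 10^(−1.38) × 665×10^-6 = 2.772×10^-5 mol/L
α₀ = 1/(1 + K1/[H⁺] + K1K2/[H⁺]²) = 1/(1 + 10^+1.99 + 10^+0.02) = 0.01002
DIC = [CO2*]/α₀ = 2.772×10^-5 / 0.01002 = 2.766 mmol/L
[CO3²⁻] = α₂·DIC; α₂ = 0.01050, so [CO3²⁻] = 0.01050 × 2.766 = 0.0290 mmol/L

[CO3²⁻] = 0.0290 mmol/L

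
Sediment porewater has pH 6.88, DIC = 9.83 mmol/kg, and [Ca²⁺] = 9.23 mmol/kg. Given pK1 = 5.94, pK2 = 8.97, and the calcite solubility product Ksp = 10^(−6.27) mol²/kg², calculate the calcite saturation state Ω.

α₂ = 1 / (1 + [H⁺]/K2 + [H⁺]²/(K1K2)) = 1 / (1 + 10^+2.09 + 10^+1.15)
   = 1 / (1 + 123.03 + 14.125) = 1/138.15 = 0.007238
[CO3²⁻] = α₂ × DIC = 0.007238 × 9.83 = 0.07115 mmol/kg
Ksp = 10^(−6.27) = 5.370×10^-7
Ω = [Ca²⁺][CO3²⁻]/Ksp = (9.23×10^-3)(7.115×10^-5) / 5.370×10^-7 = 1.22

Ω = 1.22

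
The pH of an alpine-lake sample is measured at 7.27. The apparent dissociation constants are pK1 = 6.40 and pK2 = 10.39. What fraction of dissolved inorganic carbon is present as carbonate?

α₂ = 0.000668

α₂ = 1 / (1 + [H⁺]/K2 + [H⁺]²/(K1K2)) = 1 / (1 + 10^+3.12 + 10^+2.25)
   = 1 / (1 + 1318.3 + 177.83) = 1/1497.1 = 0.0006680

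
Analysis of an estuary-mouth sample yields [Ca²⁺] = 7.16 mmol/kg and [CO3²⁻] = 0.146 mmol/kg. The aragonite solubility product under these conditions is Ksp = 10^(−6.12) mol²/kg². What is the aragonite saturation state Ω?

Ksp = 10^(−6.12) = 7.586×10^-7
Ω = [Ca²⁺][CO3²⁻]/Ksp = (7.16×10^-3)(0.146×10^-3) / 7.586×10^-7 = 1.38

Ω = 1.38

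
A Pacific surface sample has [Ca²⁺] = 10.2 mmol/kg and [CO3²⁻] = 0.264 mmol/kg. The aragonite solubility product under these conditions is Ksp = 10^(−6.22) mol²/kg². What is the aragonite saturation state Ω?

Ksp = 10^(−6.22) = 6.026×10^-7
Ω = [Ca²⁺][CO3²⁻]/Ksp = (10.2×10^-3)(0.264×10^-3) / 6.026×10^-7 = 4.47

Ω = 4.47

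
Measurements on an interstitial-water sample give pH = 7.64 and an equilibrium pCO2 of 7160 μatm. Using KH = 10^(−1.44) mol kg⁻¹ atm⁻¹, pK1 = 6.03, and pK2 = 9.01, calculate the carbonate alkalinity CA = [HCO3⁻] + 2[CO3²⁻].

CA = 11.5 mmol/kg

[CO2*] = KH · pCO2 = 10^(−1.44) × 7160×10^-6 = 2.600×10^-4 mol/kg
α₀ = 1/(1 + K1/[H⁺] + K1K2/[H⁺]²) = 1/(1 + 10^+1.61 + 10^+0.24) = 0.02300
DIC = [CO2*]/α₀ = 2.600×10^-4 / 0.02300 = 11.30 mmol/kg
CA = (α₁ + 2α₂)·DIC = (0.9370 + 2×0.03997) × 11.30 = 11.5 mmol/kg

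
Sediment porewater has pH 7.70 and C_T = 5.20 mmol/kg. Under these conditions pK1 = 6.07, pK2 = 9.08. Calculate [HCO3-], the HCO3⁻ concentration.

[HCO3⁻] = 4.88 mmol/kg

α₁ = 1 / (1 + [H⁺]/K1 + K2/[H⁺]) = 1 / (1 + 10^-1.63 + 10^-1.38)
   = 1 / (1 + 0.023442 + 0.041687) = 1/1.0651 = 0.9389
[HCO3⁻] = α₁ × DIC = 0.9389 × 5.20 = 4.88 mmol/kg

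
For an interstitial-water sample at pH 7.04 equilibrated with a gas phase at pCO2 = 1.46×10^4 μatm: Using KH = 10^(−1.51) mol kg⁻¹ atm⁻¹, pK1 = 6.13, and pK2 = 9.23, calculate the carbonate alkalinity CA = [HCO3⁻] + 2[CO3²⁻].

[CO2*] = KH · pCO2 = 10^(−1.51) × 1.46×10^4×10^-6 = 4.512×10^-4 mol/kg
α₀ = 1/(1 + K1/[H⁺] + K1K2/[H⁺]²) = 1/(1 + 10^+0.91 + 10^-1.28) = 0.1089
DIC = [CO2*]/α₀ = 4.512×10^-4 / 0.1089 = 4.142 mmol/kg
CA = (α₁ + 2α₂)·DIC = (0.8854 + 2×0.005716) × 4.142 = 3.71 mmol/kg

CA = 3.71 mmol/kg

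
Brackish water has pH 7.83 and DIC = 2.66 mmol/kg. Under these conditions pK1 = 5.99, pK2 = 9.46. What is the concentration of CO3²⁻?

[CO3²⁻] = 0.0601 mmol/kg

α₂ = 1 / (1 + [H⁺]/K2 + [H⁺]²/(K1K2)) = 1 / (1 + 10^+1.63 + 10^-0.21)
   = 1 / (1 + 42.658 + 0.61660) = 1/44.275 = 0.02259
[CO3²⁻] = α₂ × DIC = 0.02259 × 2.66 = 0.0601 mmol/kg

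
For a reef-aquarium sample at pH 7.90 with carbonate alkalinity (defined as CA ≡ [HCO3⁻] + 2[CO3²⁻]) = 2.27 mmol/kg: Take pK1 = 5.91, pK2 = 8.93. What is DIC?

DIC = 2.11 mmol/kg

CA = [HCO3⁻] + 2[CO3²⁻] = (α₁ + 2α₂)·DIC
At pH 7.90: [H⁺]/K1 = 10^-1.99 = 0.010233, K2/[H⁺] = 10^-1.03 = 0.093325
α₁ = 1/(1 + 0.010233 + 0.093325) = 1/1.1036 = 0.9062; α₂ = α₁·K2/[H⁺] = 0.08457
α₁ + 2α₂ = 1.0753
DIC = CA / (α₁ + 2α₂) = 2.27 / 1.0753 = 2.11 mmol/kg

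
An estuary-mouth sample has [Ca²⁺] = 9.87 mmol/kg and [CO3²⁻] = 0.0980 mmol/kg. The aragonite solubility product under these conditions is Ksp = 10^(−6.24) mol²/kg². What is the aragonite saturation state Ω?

Ksp = 10^(−6.24) = 5.754×10^-7
Ω = [Ca²⁺][CO3²⁻]/Ksp = (9.87×10^-3)(0.0980×10^-3) / 5.754×10^-7 = 1.68

Ω = 1.68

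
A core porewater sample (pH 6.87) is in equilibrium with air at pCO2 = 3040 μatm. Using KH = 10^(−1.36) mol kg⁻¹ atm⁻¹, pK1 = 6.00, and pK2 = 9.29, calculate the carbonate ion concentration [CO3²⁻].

[CO2*] = KH · pCO2 = 10^(−1.36) × 3040×10^-6 = 1.327×10^-4 mol/kg
α₀ = 1/(1 + K1/[H⁺] + K1K2/[H⁺]²) = 1/(1 + 10^+0.87 + 10^-1.55) = 0.1185
DIC = [CO2*]/α₀ = 1.327×10^-4 / 0.1185 = 1.120 mmol/kg
[CO3²⁻] = α₂·DIC; α₂ = 0.003339, so [CO3²⁻] = 0.003339 × 1.120 = 0.00374 mmol/kg = 3.74 μmol/kg

[CO3²⁻] = 3.74 μmol/kg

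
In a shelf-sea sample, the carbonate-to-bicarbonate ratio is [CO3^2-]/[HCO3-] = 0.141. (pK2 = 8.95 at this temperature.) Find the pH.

pH = 8.10

From K2 = [H⁺][CO3^2-]/[HCO3-]:  pH = pK2 + log₁₀([CO3^2-]/[HCO3-])
log₁₀(0.141) = -0.851
pH = 8.95 + (-0.851) = 8.10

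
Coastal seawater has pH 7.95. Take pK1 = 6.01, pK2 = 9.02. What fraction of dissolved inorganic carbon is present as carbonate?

α₂ = 1 / (1 + [H⁺]/K2 + [H⁺]²/(K1K2)) = 1 / (1 + 10^+1.07 + 10^-0.87)
   = 1 / (1 + 11.749 + 0.13490) = 1/12.884 = 0.07762

α₂ = 0.0776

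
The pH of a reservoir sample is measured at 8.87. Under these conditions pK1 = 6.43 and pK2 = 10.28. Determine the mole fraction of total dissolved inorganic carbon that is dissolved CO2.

α₀ = 0.00348

α₀ = 1 / (1 + K1/[H⁺] + K1K2/[H⁺]²) = 1 / (1 + 10^+2.44 + 10^+1.03)
   = 1 / (1 + 275.42 + 10.715) = 1/287.14 = 0.003483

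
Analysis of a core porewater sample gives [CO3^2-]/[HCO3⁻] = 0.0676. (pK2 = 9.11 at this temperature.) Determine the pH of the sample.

From K2 = [H⁺][CO3^2-]/[HCO3⁻]:  pH = pK2 + log₁₀([CO3^2-]/[HCO3⁻])
log₁₀(0.0676) = -1.170
pH = 9.11 + (-1.170) = 7.94

pH = 7.94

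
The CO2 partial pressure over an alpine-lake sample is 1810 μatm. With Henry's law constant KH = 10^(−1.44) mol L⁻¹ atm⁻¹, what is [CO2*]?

[CO2*] = 65.7 μmol/L

KH = 10^(−1.44) = 3.631×10^-2 mol L⁻¹ atm⁻¹
[CO2*] = KH · pCO2 = 3.631×10^-2 × 1810×10^-6 atm = 6.57×10^-5 mol/L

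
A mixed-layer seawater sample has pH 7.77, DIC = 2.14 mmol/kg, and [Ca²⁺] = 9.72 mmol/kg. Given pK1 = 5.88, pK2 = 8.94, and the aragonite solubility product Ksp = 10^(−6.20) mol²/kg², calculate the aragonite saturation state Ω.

Ω = 2.06

α₂ = 1 / (1 + [H⁺]/K2 + [H⁺]²/(K1K2)) = 1 / (1 + 10^+1.17 + 10^-0.72)
   = 1 / (1 + 14.791 + 0.19055) = 1/15.982 = 0.06257
[CO3²⁻] = α₂ × DIC = 0.06257 × 2.14 = 0.1339 mmol/kg
Ksp = 10^(−6.20) = 6.310×10^-7
Ω = [Ca²⁺][CO3²⁻]/Ksp = (9.72×10^-3)(1.339×10^-4) / 6.310×10^-7 = 2.06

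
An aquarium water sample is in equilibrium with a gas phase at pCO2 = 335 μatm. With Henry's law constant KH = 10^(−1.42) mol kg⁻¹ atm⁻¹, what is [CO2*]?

KH = 10^(−1.42) = 3.802×10^-2 mol kg⁻¹ atm⁻¹
[CO2*] = KH · pCO2 = 3.802×10^-2 × 335×10^-6 atm = 1.27×10^-5 mol/kg

[CO2*] = 12.7 μmol/kg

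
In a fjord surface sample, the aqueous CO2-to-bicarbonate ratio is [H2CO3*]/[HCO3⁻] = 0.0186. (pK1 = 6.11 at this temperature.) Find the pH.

From K1 = [H⁺][HCO3⁻]/[H2CO3*]:  pH = pK1 − log₁₀([H2CO3*]/[HCO3⁻])
log₁₀(0.0186) = -1.730
pH = 6.11 − (-1.730) = 7.84

pH = 7.84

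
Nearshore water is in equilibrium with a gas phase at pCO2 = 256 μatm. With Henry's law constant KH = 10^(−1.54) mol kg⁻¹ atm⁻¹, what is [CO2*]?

KH = 10^(−1.54) = 2.884×10^-2 mol kg⁻¹ atm⁻¹
[CO2*] = KH · pCO2 = 2.884×10^-2 × 256×10^-6 atm = 7.38×10^-6 mol/kg

[CO2*] = 7.38 μmol/kg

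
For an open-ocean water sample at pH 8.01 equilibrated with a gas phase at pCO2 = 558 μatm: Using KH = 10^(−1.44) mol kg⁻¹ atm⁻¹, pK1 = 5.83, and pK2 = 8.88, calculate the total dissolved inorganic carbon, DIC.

[CO2*] = KH · pCO2 = 10^(−1.44) × 558×10^-6 = 2.026×10^-5 mol/kg
α₀ = 1/(1 + K1/[H⁺] + K1K2/[H⁺]²) = 1/(1 + 10^+2.18 + 10^+1.31) = 0.005788
DIC = [CO2*]/α₀ = 2.026×10^-5 / 0.005788 = 3.50 mmol/kg

DIC = 3.50 mmol/kg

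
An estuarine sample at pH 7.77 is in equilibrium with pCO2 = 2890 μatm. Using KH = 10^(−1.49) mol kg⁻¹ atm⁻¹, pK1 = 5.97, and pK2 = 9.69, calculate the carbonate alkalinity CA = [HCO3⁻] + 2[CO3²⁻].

CA = 6.04 mmol/kg

[CO2*] = KH · pCO2 = 10^(−1.49) × 2890×10^-6 = 9.352×10^-5 mol/kg
α₀ = 1/(1 + K1/[H⁺] + K1K2/[H⁺]²) = 1/(1 + 10^+1.80 + 10^-0.12) = 0.01542
DIC = [CO2*]/α₀ = 9.352×10^-5 / 0.01542 = 6.065 mmol/kg
CA = (α₁ + 2α₂)·DIC = (0.9729 + 2×0.01170) × 6.065 = 6.04 mmol/kg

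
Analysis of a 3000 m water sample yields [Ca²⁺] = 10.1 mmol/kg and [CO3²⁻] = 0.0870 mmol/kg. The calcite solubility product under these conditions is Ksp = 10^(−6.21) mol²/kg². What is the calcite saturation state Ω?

Ksp = 10^(−6.21) = 6.166×10^-7
Ω = [Ca²⁺][CO3²⁻]/Ksp = (10.1×10^-3)(0.0870×10^-3) / 6.166×10^-7 = 1.43

Ω = 1.43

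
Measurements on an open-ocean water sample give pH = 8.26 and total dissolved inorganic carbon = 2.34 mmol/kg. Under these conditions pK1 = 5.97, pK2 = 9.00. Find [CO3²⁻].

[CO3²⁻] = 0.359 mmol/kg

α₂ = 1 / (1 + [H⁺]/K2 + [H⁺]²/(K1K2)) = 1 / (1 + 10^+0.74 + 10^-1.55)
   = 1 / (1 + 5.4954 + 0.028184) = 1/6.5236 = 0.1533
[CO3²⁻] = α₂ × DIC = 0.1533 × 2.34 = 0.359 mmol/kg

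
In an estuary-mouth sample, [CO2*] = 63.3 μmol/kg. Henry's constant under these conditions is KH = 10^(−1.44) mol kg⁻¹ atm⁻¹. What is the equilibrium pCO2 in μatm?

pCO2 = 1740 μatm

KH = 10^(−1.44) = 3.631×10^-2 mol kg⁻¹ atm⁻¹
pCO2 = [CO2*]/KH = 63.3×10^-6 / 3.631×10^-2 = 1.74×10^-3 atm = 1740 μatm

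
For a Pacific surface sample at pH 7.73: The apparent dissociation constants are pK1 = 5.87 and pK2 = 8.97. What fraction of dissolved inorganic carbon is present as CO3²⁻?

α₂ = 1 / (1 + [H⁺]/K2 + [H⁺]²/(K1K2)) = 1 / (1 + 10^+1.24 + 10^-0.62)
   = 1 / (1 + 17.378 + 0.23988) = 1/18.618 = 0.05371

α₂ = 0.0537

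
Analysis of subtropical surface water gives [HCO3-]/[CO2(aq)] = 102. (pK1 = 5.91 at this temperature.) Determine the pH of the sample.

pH = 7.92

From K1 = [H⁺][HCO3-]/[CO2(aq)]:  pH = pK1 + log₁₀([HCO3-]/[CO2(aq)])
log₁₀(102) = +2.009
pH = 5.91 + (+2.009) = 7.92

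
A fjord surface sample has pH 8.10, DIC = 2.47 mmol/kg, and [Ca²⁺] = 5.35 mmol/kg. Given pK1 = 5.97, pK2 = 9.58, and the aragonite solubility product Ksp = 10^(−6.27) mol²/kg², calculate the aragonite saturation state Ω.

Ω = 0.783

α₂ = 1 / (1 + [H⁺]/K2 + [H⁺]²/(K1K2)) = 1 / (1 + 10^+1.48 + 10^-0.65)
   = 1 / (1 + 30.200 + 0.22387) = 1/31.423 = 0.03182
[CO3²⁻] = α₂ × DIC = 0.03182 × 2.47 = 0.07860 mmol/kg
Ksp = 10^(−6.27) = 5.370×10^-7
Ω = [Ca²⁺][CO3²⁻]/Ksp = (5.35×10^-3)(7.860×10^-5) / 5.370×10^-7 = 0.783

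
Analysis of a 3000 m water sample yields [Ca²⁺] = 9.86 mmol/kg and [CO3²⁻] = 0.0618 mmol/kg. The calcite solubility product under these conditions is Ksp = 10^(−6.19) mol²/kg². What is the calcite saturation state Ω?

Ω = 0.944

Ksp = 10^(−6.19) = 6.457×10^-7
Ω = [Ca²⁺][CO3²⁻]/Ksp = (9.86×10^-3)(0.0618×10^-3) / 6.457×10^-7 = 0.944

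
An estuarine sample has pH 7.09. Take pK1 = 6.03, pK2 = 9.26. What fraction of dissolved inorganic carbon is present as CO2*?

α₀ = 0.0796

α₀ = 1 / (1 + K1/[H⁺] + K1K2/[H⁺]²) = 1 / (1 + 10^+1.06 + 10^-1.11)
   = 1 / (1 + 11.482 + 0.077625) = 1/12.559 = 0.07962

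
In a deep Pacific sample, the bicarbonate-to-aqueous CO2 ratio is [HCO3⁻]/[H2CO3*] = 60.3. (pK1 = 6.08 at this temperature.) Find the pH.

From K1 = [H⁺][HCO3⁻]/[H2CO3*]:  pH = pK1 + log₁₀([HCO3⁻]/[H2CO3*])
log₁₀(60.3) = +1.780
pH = 6.08 + (+1.780) = 7.86

pH = 7.86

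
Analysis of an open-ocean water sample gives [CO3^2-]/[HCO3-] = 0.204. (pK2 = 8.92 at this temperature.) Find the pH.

From K2 = [H⁺][CO3^2-]/[HCO3-]:  pH = pK2 + log₁₀([CO3^2-]/[HCO3-])
log₁₀(0.204) = -0.690
pH = 8.92 + (-0.690) = 8.23

pH = 8.23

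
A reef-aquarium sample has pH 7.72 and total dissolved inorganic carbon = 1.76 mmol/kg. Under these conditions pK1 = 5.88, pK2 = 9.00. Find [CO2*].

[CO2*] = 0.0238 mmol/kg

α₀ = 1 / (1 + K1/[H⁺] + K1K2/[H⁺]²) = 1 / (1 + 10^+1.84 + 10^+0.56)
   = 1 / (1 + 69.183 + 3.6308) = 1/73.814 = 0.01355
[CO2*] = α₀ × DIC = 0.01355 × 1.76 = 0.0238 mmol/kg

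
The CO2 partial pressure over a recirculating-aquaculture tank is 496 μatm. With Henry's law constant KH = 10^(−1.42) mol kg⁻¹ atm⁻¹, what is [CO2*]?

[CO2*] = 18.9 μmol/kg

KH = 10^(−1.42) = 3.802×10^-2 mol kg⁻¹ atm⁻¹
[CO2*] = KH · pCO2 = 3.802×10^-2 × 496×10^-6 atm = 1.89×10^-5 mol/kg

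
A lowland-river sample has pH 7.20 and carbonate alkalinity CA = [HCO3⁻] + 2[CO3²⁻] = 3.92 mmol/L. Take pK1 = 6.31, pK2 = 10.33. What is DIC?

DIC = 4.42 mmol/L

CA = [HCO3⁻] + 2[CO3²⁻] = (α₁ + 2α₂)·DIC
At pH 7.20: [H⁺]/K1 = 10^-0.89 = 0.12882, K2/[H⁺] = 10^-3.13 = 0.00074131
α₁ = 1/(1 + 0.12882 + 0.00074131) = 1/1.1296 = 0.8853; α₂ = α₁·K2/[H⁺] = 0.0006563
α₁ + 2α₂ = 0.8866
DIC = CA / (α₁ + 2α₂) = 3.92 / 0.8866 = 4.42 mmol/L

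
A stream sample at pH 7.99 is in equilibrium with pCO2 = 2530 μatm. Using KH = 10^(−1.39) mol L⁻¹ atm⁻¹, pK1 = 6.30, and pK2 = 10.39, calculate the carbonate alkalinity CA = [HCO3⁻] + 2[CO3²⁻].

[CO2*] = KH · pCO2 = 10^(−1.39) × 2530×10^-6 = 1.031×10^-4 mol/L
α₀ = 1/(1 + K1/[H⁺] + K1K2/[H⁺]²) = 1/(1 + 10^+1.69 + 10^-0.71) = 0.01993
DIC = [CO2*]/α₀ = 1.031×10^-4 / 0.01993 = 5.171 mmol/L
CA = (α₁ + 2α₂)·DIC = (0.9762 + 2×0.003886) × 5.171 = 5.09 mmol/L

CA = 5.09 mmol/L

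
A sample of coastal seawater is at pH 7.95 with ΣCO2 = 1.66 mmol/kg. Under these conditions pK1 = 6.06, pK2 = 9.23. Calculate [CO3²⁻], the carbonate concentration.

α₂ = 1 / (1 + [H⁺]/K2 + [H⁺]²/(K1K2)) = 1 / (1 + 10^+1.28 + 10^-0.61)
   = 1 / (1 + 19.055 + 0.24547) = 1/20.300 = 0.04926
[CO3²⁻] = α₂ × DIC = 0.04926 × 1.66 = 0.0818 mmol/kg

[CO3²⁻] = 0.0818 mmol/kg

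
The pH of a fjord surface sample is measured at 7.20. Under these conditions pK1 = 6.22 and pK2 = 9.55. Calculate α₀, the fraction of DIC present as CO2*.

α₀ = 1 / (1 + K1/[H⁺] + K1K2/[H⁺]²) = 1 / (1 + 10^+0.98 + 10^-1.37)
   = 1 / (1 + 9.5499 + 0.042658) = 1/10.593 = 0.09441

α₀ = 0.0944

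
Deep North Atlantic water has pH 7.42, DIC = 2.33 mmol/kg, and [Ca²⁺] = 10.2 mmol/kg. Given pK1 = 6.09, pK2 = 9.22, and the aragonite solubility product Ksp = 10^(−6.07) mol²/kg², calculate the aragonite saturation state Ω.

α₂ = 1 / (1 + [H⁺]/K2 + [H⁺]²/(K1K2)) = 1 / (1 + 10^+1.80 + 10^+0.47)
   = 1 / (1 + 63.096 + 2.9512) = 1/67.047 = 0.01491
[CO3²⁻] = α₂ × DIC = 0.01491 × 2.33 = 0.03475 mmol/kg
Ksp = 10^(−6.07) = 8.511×10^-7
Ω = [Ca²⁺][CO3²⁻]/Ksp = (10.2×10^-3)(3.475×10^-5) / 8.511×10^-7 = 0.416

Ω = 0.416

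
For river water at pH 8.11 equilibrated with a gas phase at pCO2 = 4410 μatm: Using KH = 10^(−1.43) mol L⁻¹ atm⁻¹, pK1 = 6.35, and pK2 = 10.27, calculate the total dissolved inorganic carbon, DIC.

[CO2*] = KH · pCO2 = 10^(−1.43) × 4410×10^-6 = 1.638×10^-4 mol/L
α₀ = 1/(1 + K1/[H⁺] + K1K2/[H⁺]²) = 1/(1 + 10^+1.76 + 10^-0.40) = 0.01697
DIC = [CO2*]/α₀ = 1.638×10^-4 / 0.01697 = 9.66 mmol/L

DIC = 9.66 mmol/L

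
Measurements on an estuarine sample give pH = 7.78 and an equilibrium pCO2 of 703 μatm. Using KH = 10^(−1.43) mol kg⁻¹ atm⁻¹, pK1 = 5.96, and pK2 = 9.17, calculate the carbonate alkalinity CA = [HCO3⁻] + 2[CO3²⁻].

CA = 1.87 mmol/kg

[CO2*] = KH · pCO2 = 10^(−1.43) × 703×10^-6 = 2.612×10^-5 mol/kg
α₀ = 1/(1 + K1/[H⁺] + K1K2/[H⁺]²) = 1/(1 + 10^+1.82 + 10^+0.43) = 0.01433
DIC = [CO2*]/α₀ = 2.612×10^-5 / 0.01433 = 1.822 mmol/kg
CA = (α₁ + 2α₂)·DIC = (0.9471 + 2×0.03858) × 1.822 = 1.87 mmol/kg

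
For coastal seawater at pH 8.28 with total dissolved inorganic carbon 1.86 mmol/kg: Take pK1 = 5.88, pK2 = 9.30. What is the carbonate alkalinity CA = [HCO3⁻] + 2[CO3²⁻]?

CA = 2.01 mmol/kg

CA = [HCO3⁻] + 2[CO3²⁻] = (α₁ + 2α₂)·DIC
At pH 8.28: [H⁺]/K1 = 10^-2.40 = 0.0039811, K2/[H⁺] = 10^-1.02 = 0.095499
α₁ = 1/(1 + 0.0039811 + 0.095499) = 1/1.0995 = 0.9095; α₂ = α₁·K2/[H⁺] = 0.08686
α₁ + 2α₂ = 1.0832
CA = 1.0832 × 1.86 = 2.01 mmol/kg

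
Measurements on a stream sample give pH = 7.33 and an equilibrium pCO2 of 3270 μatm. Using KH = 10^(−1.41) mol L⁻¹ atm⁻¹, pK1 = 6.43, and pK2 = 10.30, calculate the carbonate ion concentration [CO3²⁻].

[CO2*] = KH · pCO2 = 10^(−1.41) × 3270×10^-6 = 1.272×10^-4 mol/L
α₀ = 1/(1 + K1/[H⁺] + K1K2/[H⁺]²) = 1/(1 + 10^+0.90 + 10^-2.07) = 0.1117
DIC = [CO2*]/α₀ = 1.272×10^-4 / 0.1117 = 1.139 mmol/L
[CO3²⁻] = α₂·DIC; α₂ = 0.0009508, so [CO3²⁻] = 0.0009508 × 1.139 = 0.00108 mmol/L = 1.08 μmol/L

[CO3²⁻] = 1.08 μmol/L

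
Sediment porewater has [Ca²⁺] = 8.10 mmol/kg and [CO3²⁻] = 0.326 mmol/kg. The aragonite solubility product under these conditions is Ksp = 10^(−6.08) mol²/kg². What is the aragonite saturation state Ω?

Ksp = 10^(−6.08) = 8.318×10^-7
Ω = [Ca²⁺][CO3²⁻]/Ksp = (8.10×10^-3)(0.326×10^-3) / 8.318×10^-7 = 3.17

Ω = 3.17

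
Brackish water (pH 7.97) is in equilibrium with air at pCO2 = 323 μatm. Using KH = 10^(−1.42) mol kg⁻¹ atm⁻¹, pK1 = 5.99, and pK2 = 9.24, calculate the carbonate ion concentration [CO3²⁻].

[CO2*] = KH · pCO2 = 10^(−1.42) × 323×10^-6 = 1.228×10^-5 mol/kg
α₀ = 1/(1 + K1/[H⁺] + K1K2/[H⁺]²) = 1/(1 + 10^+1.98 + 10^+0.71) = 0.009840
DIC = [CO2*]/α₀ = 1.228×10^-5 / 0.009840 = 1.248 mmol/kg
[CO3²⁻] = α₂·DIC; α₂ = 0.05046, so [CO3²⁻] = 0.05046 × 1.248 = 0.0630 mmol/kg

[CO3²⁻] = 0.0630 mmol/kg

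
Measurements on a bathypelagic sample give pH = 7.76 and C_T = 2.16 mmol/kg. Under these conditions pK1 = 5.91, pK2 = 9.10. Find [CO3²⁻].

[CO3²⁻] = 0.0932 mmol/kg

α₂ = 1 / (1 + [H⁺]/K2 + [H⁺]²/(K1K2)) = 1 / (1 + 10^+1.34 + 10^-0.51)
   = 1 / (1 + 21.878 + 0.30903) = 1/23.187 = 0.04313
[CO3²⁻] = α₂ × DIC = 0.04313 × 2.16 = 0.0932 mmol/kg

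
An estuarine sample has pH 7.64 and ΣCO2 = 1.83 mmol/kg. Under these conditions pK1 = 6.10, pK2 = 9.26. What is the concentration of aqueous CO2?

α₀ = 1 / (1 + K1/[H⁺] + K1K2/[H⁺]²) = 1 / (1 + 10^+1.54 + 10^-0.08)
   = 1 / (1 + 34.674 + 0.83176) = 1/36.505 = 0.02739
[CO2*] = α₀ × DIC = 0.02739 × 1.83 = 0.0501 mmol/kg

[CO2*] = 0.0501 mmol/kg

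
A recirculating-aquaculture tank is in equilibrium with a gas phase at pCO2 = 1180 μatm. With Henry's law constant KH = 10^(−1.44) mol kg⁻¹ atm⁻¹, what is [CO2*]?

KH = 10^(−1.44) = 3.631×10^-2 mol kg⁻¹ atm⁻¹
[CO2*] = KH · pCO2 = 3.631×10^-2 × 1180×10^-6 atm = 4.28×10^-5 mol/kg

[CO2*] = 42.8 μmol/kg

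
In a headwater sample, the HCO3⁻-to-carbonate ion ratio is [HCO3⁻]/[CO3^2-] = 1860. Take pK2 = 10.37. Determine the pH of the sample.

From K2 = [H⁺][CO3^2-]/[HCO3⁻]:  pH = pK2 − log₁₀([HCO3⁻]/[CO3^2-])
log₁₀(1860) = +3.270
pH = 10.37 − (+3.270) = 7.10

pH = 7.10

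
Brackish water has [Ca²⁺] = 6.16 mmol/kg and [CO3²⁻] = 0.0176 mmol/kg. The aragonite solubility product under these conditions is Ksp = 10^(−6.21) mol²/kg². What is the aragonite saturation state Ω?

Ω = 0.176

Ksp = 10^(−6.21) = 6.166×10^-7
Ω = [Ca²⁺][CO3²⁻]/Ksp = (6.16×10^-3)(0.0176×10^-3) / 6.166×10^-7 = 0.176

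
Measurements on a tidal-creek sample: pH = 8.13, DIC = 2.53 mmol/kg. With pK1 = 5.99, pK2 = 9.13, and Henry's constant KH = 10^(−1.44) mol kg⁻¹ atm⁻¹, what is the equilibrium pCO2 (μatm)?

pCO2 = 456 μatm

α₀ = 1 / (1 + K1/[H⁺] + K1K2/[H⁺]²) = 1 / (1 + 10^+2.14 + 10^+1.14)
   = 1 / (1 + 138.04 + 13.804) = 1/152.84 = 0.006543
[CO2*] = α₀ × DIC = 0.006543 × 2.53 = 0.01655 mmol/kg = 16.55 μmol/kg
pCO2 = [CO2*]/KH = 1.655×10^-5 / 3.631×10^-2 = 456 μatm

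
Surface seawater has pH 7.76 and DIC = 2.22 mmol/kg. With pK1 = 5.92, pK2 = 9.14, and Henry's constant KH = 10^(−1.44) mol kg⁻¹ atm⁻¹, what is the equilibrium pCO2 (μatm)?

pCO2 = 837 μatm

α₀ = 1 / (1 + K1/[H⁺] + K1K2/[H⁺]²) = 1 / (1 + 10^+1.84 + 10^+0.46)
   = 1 / (1 + 69.183 + 2.8840) = 1/73.067 = 0.01369
[CO2*] = α₀ × DIC = 0.01369 × 2.22 = 0.03038 mmol/kg
pCO2 = [CO2*]/KH = 3.038×10^-5 / 3.631×10^-2 = 837 μatm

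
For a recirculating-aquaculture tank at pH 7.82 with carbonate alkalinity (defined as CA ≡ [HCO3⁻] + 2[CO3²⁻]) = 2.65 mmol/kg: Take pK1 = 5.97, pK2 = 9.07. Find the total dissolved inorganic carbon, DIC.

DIC = 2.55 mmol/kg

CA = [HCO3⁻] + 2[CO3²⁻] = (α₁ + 2α₂)·DIC
At pH 7.82: [H⁺]/K1 = 10^-1.85 = 0.014125, K2/[H⁺] = 10^-1.25 = 0.056234
α₁ = 1/(1 + 0.014125 + 0.056234) = 1/1.0704 = 0.9343; α₂ = α₁·K2/[H⁺] = 0.05254
α₁ + 2α₂ = 1.0393
DIC = CA / (α₁ + 2α₂) = 2.65 / 1.0393 = 2.55 mmol/kg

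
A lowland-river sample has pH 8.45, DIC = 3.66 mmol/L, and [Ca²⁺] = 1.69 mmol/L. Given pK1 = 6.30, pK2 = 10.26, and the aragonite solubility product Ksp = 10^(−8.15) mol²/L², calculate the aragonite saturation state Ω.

α₂ = 1 / (1 + [H⁺]/K2 + [H⁺]²/(K1K2)) = 1 / (1 + 10^+1.81 + 10^-0.34)
   = 1 / (1 + 64.565 + 0.45709) = 1/66.023 = 0.01515
[CO3²⁻] = α₂ × DIC = 0.01515 × 3.66 = 0.05544 mmol/L
Ksp = 10^(−8.15) = 7.079×10^-9
Ω = [Ca²⁺][CO3²⁻]/Ksp = (1.69×10^-3)(5.544×10^-5) / 7.079×10^-9 = 13.2

Ω = 13.2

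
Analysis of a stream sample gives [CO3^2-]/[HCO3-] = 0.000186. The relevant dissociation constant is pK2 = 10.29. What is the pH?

pH = 6.56

From K2 = [H⁺][CO3^2-]/[HCO3-]:  pH = pK2 + log₁₀([CO3^2-]/[HCO3-])
log₁₀(0.000186) = -3.730
pH = 10.29 + (-3.730) = 6.56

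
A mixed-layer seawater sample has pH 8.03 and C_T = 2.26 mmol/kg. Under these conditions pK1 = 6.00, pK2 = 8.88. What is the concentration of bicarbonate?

α₁ = 1 / (1 + [H⁺]/K1 + K2/[H⁺]) = 1 / (1 + 10^-2.03 + 10^-0.85)
   = 1 / (1 + 0.0093325 + 0.14125) = 1/1.1506 = 0.8691
[HCO3⁻] = α₁ × DIC = 0.8691 × 2.26 = 1.96 mmol/kg

[HCO3⁻] = 1.96 mmol/kg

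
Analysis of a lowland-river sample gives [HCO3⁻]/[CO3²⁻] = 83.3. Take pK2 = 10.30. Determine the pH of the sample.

From K2 = [H⁺][CO3²⁻]/[HCO3⁻]:  pH = pK2 − log₁₀([HCO3⁻]/[CO3²⁻])
log₁₀(83.3) = +1.921
pH = 10.30 − (+1.921) = 8.38

pH = 8.38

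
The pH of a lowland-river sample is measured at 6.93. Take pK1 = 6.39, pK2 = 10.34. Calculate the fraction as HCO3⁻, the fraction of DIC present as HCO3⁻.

α₁ = 1 / (1 + [H⁺]/K1 + K2/[H⁺]) = 1 / (1 + 10^-0.54 + 10^-3.41)
   = 1 / (1 + 0.28840 + 0.00038905) = 1/1.2888 = 0.7759

α₁ = 0.776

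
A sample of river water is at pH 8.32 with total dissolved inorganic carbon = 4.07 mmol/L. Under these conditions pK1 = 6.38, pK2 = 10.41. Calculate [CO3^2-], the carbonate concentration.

α₂ = 1 / (1 + [H⁺]/K2 + [H⁺]²/(K1K2)) = 1 / (1 + 10^+2.09 + 10^+0.15)
   = 1 / (1 + 123.03 + 1.4125) = 1/125.44 = 0.007972
[CO3²⁻] = α₂ × DIC = 0.007972 × 4.07 = 0.0324 mmol/L

[CO3²⁻] = 0.0324 mmol/L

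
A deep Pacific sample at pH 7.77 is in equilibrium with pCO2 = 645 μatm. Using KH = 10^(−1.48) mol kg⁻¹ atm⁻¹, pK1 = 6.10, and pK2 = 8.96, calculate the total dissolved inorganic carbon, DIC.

DIC = 1.08 mmol/kg

[CO2*] = KH · pCO2 = 10^(−1.48) × 645×10^-6 = 2.136×10^-5 mol/kg
α₀ = 1/(1 + K1/[H⁺] + K1K2/[H⁺]²) = 1/(1 + 10^+1.67 + 10^+0.48) = 0.01969
DIC = [CO2*]/α₀ = 2.136×10^-5 / 0.01969 = 1.08 mmol/kg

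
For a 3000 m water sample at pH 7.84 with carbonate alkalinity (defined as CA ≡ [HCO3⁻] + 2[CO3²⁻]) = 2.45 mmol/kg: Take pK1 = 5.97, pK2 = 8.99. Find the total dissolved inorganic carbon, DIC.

CA = [HCO3⁻] + 2[CO3²⁻] = (α₁ + 2α₂)·DIC
At pH 7.84: [H⁺]/K1 = 10^-1.87 = 0.013490, K2/[H⁺] = 10^-1.15 = 0.070795
α₁ = 1/(1 + 0.013490 + 0.070795) = 1/1.0843 = 0.9223; α₂ = α₁·K2/[H⁺] = 0.06529
α₁ + 2α₂ = 1.0529
DIC = CA / (α₁ + 2α₂) = 2.45 / 1.0529 = 2.33 mmol/kg

DIC = 2.33 mmol/kg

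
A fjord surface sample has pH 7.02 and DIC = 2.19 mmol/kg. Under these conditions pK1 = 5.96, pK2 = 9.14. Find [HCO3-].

[HCO3⁻] = 2.00 mmol/kg

α₁ = 1 / (1 + [H⁺]/K1 + K2/[H⁺]) = 1 / (1 + 10^-1.06 + 10^-2.12)
   = 1 / (1 + 0.087096 + 0.0075858) = 1/1.0947 = 0.9135
[HCO3⁻] = α₁ × DIC = 0.9135 × 2.19 = 2.00 mmol/kg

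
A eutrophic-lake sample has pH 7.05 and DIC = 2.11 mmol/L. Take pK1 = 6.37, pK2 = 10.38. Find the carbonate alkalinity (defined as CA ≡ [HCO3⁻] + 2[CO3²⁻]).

CA = 1.75 mmol/L

CA = [HCO3⁻] + 2[CO3²⁻] = (α₁ + 2α₂)·DIC
At pH 7.05: [H⁺]/K1 = 10^-0.68 = 0.20893, K2/[H⁺] = 10^-3.33 = 0.00046774
α₁ = 1/(1 + 0.20893 + 0.00046774) = 1/1.2094 = 0.8269; α₂ = α₁·K2/[H⁺] = 0.0003868
α₁ + 2α₂ = 0.8276
CA = 0.8276 × 2.11 = 1.75 mmol/L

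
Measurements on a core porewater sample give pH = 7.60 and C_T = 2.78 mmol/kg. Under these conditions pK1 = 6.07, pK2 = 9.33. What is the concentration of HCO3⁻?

α₁ = 1 / (1 + [H⁺]/K1 + K2/[H⁺]) = 1 / (1 + 10^-1.53 + 10^-1.73)
   = 1 / (1 + 0.029512 + 0.018621) = 1/1.0481 = 0.9541
[HCO3⁻] = α₁ × DIC = 0.9541 × 2.78 = 2.65 mmol/kg

[HCO3⁻] = 2.65 mmol/kg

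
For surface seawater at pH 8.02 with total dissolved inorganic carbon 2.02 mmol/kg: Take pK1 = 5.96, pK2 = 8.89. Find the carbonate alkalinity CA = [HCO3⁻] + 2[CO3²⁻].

CA = 2.24 mmol/kg

CA = [HCO3⁻] + 2[CO3²⁻] = (α₁ + 2α₂)·DIC
At pH 8.02: [H⁺]/K1 = 10^-2.06 = 0.0087096, K2/[H⁺] = 10^-0.87 = 0.13490
α₁ = 1/(1 + 0.0087096 + 0.13490) = 1/1.1436 = 0.8744; α₂ = α₁·K2/[H⁺] = 0.1180
α₁ + 2α₂ = 1.1103
CA = 1.1103 × 2.02 = 2.24 mmol/kg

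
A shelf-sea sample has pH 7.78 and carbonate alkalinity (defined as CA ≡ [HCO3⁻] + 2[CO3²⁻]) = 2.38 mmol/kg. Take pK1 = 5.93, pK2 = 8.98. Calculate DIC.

CA = [HCO3⁻] + 2[CO3²⁻] = (α₁ + 2α₂)·DIC
At pH 7.78: [H⁺]/K1 = 10^-1.85 = 0.014125, K2/[H⁺] = 10^-1.20 = 0.063096
α₁ = 1/(1 + 0.014125 + 0.063096) = 1/1.0772 = 0.9283; α₂ = α₁·K2/[H⁺] = 0.05857
α₁ + 2α₂ = 1.0455
DIC = CA / (α₁ + 2α₂) = 2.38 / 1.0455 = 2.28 mmol/kg

DIC = 2.28 mmol/kg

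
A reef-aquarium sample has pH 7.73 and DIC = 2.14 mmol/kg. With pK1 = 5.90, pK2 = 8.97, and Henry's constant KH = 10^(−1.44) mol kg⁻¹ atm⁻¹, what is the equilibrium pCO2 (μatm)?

α₀ = 1 / (1 + K1/[H⁺] + K1K2/[H⁺]²) = 1 / (1 + 10^+1.83 + 10^+0.59)
   = 1 / (1 + 67.608 + 3.8905) = 1/72.499 = 0.01379
[CO2*] = α₀ × DIC = 0.01379 × 2.14 = 0.02952 mmol/kg
pCO2 = [CO2*]/KH = 2.952×10^-5 / 3.631×10^-2 = 813 μatm

pCO2 = 813 μatm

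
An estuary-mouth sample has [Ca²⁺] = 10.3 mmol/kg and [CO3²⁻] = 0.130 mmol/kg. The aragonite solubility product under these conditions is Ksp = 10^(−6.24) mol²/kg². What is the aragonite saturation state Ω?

Ksp = 10^(−6.24) = 5.754×10^-7
Ω = [Ca²⁺][CO3²⁻]/Ksp = (10.3×10^-3)(0.130×10^-3) / 5.754×10^-7 = 2.33

Ω = 2.33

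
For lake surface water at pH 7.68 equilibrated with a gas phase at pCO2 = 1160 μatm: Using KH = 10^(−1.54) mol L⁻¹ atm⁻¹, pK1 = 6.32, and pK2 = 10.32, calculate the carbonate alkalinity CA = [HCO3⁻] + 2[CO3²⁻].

[CO2*] = KH · pCO2 = 10^(−1.54) × 1160×10^-6 = 3.345×10^-5 mol/L
α₀ = 1/(1 + K1/[H⁺] + K1K2/[H⁺]²) = 1/(1 + 10^+1.36 + 10^-1.28) = 0.04173
DIC = [CO2*]/α₀ = 3.345×10^-5 / 0.04173 = 0.8016 mmol/L
CA = (α₁ + 2α₂)·DIC = (0.9561 + 2×0.002190) × 0.8016 = 0.770 mmol/L

CA = 0.770 mmol/L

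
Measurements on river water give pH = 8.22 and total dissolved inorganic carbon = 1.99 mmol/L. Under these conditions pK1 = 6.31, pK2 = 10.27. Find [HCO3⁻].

α₁ = 1 / (1 + [H⁺]/K1 + K2/[H⁺]) = 1 / (1 + 10^-1.91 + 10^-2.05)
   = 1 / (1 + 0.012303 + 0.0089125) = 1/1.0212 = 0.9792
[HCO3⁻] = α₁ × DIC = 0.9792 × 1.99 = 1.95 mmol/L

[HCO3⁻] = 1.95 mmol/L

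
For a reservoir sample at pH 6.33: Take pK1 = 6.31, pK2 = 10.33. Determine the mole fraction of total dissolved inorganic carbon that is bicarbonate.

α₁ = 0.511

α₁ = 1 / (1 + [H⁺]/K1 + K2/[H⁺]) = 1 / (1 + 10^-0.02 + 10^-4.00)
   = 1 / (1 + 0.95499 + 0.00010000) = 1/1.9551 = 0.5115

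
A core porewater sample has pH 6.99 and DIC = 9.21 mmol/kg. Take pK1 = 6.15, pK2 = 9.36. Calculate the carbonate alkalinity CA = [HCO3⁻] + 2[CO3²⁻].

CA = 8.09 mmol/kg

CA = [HCO3⁻] + 2[CO3²⁻] = (α₁ + 2α₂)·DIC
At pH 6.99: [H⁺]/K1 = 10^-0.84 = 0.14454, K2/[H⁺] = 10^-2.37 = 0.0042658
α₁ = 1/(1 + 0.14454 + 0.0042658) = 1/1.1488 = 0.8705; α₂ = α₁·K2/[H⁺] = 0.003713
α₁ + 2α₂ = 0.8779
CA = 0.8779 × 9.21 = 8.09 mmol/kg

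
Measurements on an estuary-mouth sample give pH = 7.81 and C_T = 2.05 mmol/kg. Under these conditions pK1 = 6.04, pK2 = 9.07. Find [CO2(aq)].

α₀ = 1 / (1 + K1/[H⁺] + K1K2/[H⁺]²) = 1 / (1 + 10^+1.77 + 10^+0.51)
   = 1 / (1 + 58.884 + 3.2359) = 1/63.120 = 0.01584
[CO2*] = α₀ × DIC = 0.01584 × 2.05 = 0.0325 mmol/kg

[CO2*] = 0.0325 mmol/kg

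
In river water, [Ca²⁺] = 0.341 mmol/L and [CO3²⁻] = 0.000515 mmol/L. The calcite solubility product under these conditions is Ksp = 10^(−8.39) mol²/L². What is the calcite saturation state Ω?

Ksp = 10^(−8.39) = 4.074×10^-9
Ω = [Ca²⁺][CO3²⁻]/Ksp = (0.341×10^-3)(0.000515×10^-3) / 4.074×10^-9 = 0.0431

Ω = 0.0431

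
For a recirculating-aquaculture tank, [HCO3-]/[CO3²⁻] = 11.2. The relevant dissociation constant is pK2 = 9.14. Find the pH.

pH = 8.09

From K2 = [H⁺][CO3²⁻]/[HCO3-]:  pH = pK2 − log₁₀([HCO3-]/[CO3²⁻])
log₁₀(11.2) = +1.049
pH = 9.14 − (+1.049) = 8.09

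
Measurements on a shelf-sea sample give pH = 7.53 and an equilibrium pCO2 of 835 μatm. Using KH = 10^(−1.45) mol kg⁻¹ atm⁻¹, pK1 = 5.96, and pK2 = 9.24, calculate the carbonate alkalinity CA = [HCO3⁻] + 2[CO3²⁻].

[CO2*] = KH · pCO2 = 10^(−1.45) × 835×10^-6 = 2.963×10^-5 mol/kg
α₀ = 1/(1 + K1/[H⁺] + K1K2/[H⁺]²) = 1/(1 + 10^+1.57 + 10^-0.14) = 0.02572
DIC = [CO2*]/α₀ = 2.963×10^-5 / 0.02572 = 1.152 mmol/kg
CA = (α₁ + 2α₂)·DIC = (0.9556 + 2×0.01863) × 1.152 = 1.14 mmol/kg

CA = 1.14 mmol/kg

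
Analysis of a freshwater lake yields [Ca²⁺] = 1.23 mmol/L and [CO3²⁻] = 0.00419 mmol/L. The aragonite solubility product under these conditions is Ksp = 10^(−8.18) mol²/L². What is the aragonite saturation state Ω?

Ω = 0.780

Ksp = 10^(−8.18) = 6.607×10^-9
Ω = [Ca²⁺][CO3²⁻]/Ksp = (1.23×10^-3)(0.00419×10^-3) / 6.607×10^-9 = 0.780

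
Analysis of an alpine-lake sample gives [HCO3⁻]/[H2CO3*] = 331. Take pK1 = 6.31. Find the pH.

pH = 8.83

From K1 = [H⁺][HCO3⁻]/[H2CO3*]:  pH = pK1 + log₁₀([HCO3⁻]/[H2CO3*])
log₁₀(331) = +2.520
pH = 6.31 + (+2.520) = 8.83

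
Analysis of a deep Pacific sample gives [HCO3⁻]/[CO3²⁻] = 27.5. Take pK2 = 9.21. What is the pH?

pH = 7.77

From K2 = [H⁺][CO3²⁻]/[HCO3⁻]:  pH = pK2 − log₁₀([HCO3⁻]/[CO3²⁻])
log₁₀(27.5) = +1.439
pH = 9.21 − (+1.439) = 7.77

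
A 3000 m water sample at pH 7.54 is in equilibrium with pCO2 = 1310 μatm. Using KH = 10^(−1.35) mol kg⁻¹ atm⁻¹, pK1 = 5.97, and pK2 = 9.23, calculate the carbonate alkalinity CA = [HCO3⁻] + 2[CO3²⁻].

CA = 2.26 mmol/kg

[CO2*] = KH · pCO2 = 10^(−1.35) × 1310×10^-6 = 5.852×10^-5 mol/kg
α₀ = 1/(1 + K1/[H⁺] + K1K2/[H⁺]²) = 1/(1 + 10^+1.57 + 10^-0.12) = 0.02570
DIC = [CO2*]/α₀ = 5.852×10^-5 / 0.02570 = 2.277 mmol/kg
CA = (α₁ + 2α₂)·DIC = (0.9548 + 2×0.01949) × 2.277 = 2.26 mmol/kg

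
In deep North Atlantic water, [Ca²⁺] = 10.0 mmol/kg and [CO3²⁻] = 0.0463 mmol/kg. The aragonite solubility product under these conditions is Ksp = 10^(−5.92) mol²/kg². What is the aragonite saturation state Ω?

Ω = 0.385

Ksp = 10^(−5.92) = 1.202×10^-6
Ω = [Ca²⁺][CO3²⁻]/Ksp = (10.0×10^-3)(0.0463×10^-3) / 1.202×10^-6 = 0.385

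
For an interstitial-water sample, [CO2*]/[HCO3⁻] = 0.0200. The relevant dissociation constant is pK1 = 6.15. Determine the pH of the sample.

From K1 = [H⁺][HCO3⁻]/[CO2*]:  pH = pK1 − log₁₀([CO2*]/[HCO3⁻])
log₁₀(0.0200) = -1.699
pH = 6.15 − (-1.699) = 7.85

pH = 7.85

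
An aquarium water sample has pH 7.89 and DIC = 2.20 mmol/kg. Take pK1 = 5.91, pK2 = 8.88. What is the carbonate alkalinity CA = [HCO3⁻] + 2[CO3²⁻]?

CA = 2.38 mmol/kg

CA = [HCO3⁻] + 2[CO3²⁻] = (α₁ + 2α₂)·DIC
At pH 7.89: [H⁺]/K1 = 10^-1.98 = 0.010471, K2/[H⁺] = 10^-0.99 = 0.10233
α₁ = 1/(1 + 0.010471 + 0.10233) = 1/1.1128 = 0.8986; α₂ = α₁·K2/[H⁺] = 0.09196
α₁ + 2α₂ = 1.0825
CA = 1.0825 × 2.20 = 2.38 mmol/kg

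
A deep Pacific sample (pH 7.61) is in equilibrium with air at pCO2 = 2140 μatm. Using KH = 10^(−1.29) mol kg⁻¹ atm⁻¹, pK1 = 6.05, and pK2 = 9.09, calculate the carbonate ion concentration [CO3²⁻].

[CO2*] = KH · pCO2 = 10^(−1.29) × 2140×10^-6 = 1.098×10^-4 mol/kg
α₀ = 1/(1 + K1/[H⁺] + K1K2/[H⁺]²) = 1/(1 + 10^+1.56 + 10^+0.08) = 0.02597
DIC = [CO2*]/α₀ = 1.098×10^-4 / 0.02597 = 4.227 mmol/kg
[CO3²⁻] = α₂·DIC; α₂ = 0.03122, so [CO3²⁻] = 0.03122 × 4.227 = 0.132 mmol/kg

[CO3²⁻] = 0.132 mmol/kg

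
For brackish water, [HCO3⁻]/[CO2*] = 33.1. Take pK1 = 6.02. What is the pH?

pH = 7.54

From K1 = [H⁺][HCO3⁻]/[CO2*]:  pH = pK1 + log₁₀([HCO3⁻]/[CO2*])
log₁₀(33.1) = +1.520
pH = 6.02 + (+1.520) = 7.54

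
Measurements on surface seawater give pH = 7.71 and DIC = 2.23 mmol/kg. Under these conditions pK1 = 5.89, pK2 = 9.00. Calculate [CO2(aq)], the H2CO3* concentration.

α₀ = 1 / (1 + K1/[H⁺] + K1K2/[H⁺]²) = 1 / (1 + 10^+1.82 + 10^+0.53)
   = 1 / (1 + 66.069 + 3.3884) = 1/70.458 = 0.01419
[CO2*] = α₀ × DIC = 0.01419 × 2.23 = 0.0317 mmol/kg

[CO2*] = 0.0317 mmol/kg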